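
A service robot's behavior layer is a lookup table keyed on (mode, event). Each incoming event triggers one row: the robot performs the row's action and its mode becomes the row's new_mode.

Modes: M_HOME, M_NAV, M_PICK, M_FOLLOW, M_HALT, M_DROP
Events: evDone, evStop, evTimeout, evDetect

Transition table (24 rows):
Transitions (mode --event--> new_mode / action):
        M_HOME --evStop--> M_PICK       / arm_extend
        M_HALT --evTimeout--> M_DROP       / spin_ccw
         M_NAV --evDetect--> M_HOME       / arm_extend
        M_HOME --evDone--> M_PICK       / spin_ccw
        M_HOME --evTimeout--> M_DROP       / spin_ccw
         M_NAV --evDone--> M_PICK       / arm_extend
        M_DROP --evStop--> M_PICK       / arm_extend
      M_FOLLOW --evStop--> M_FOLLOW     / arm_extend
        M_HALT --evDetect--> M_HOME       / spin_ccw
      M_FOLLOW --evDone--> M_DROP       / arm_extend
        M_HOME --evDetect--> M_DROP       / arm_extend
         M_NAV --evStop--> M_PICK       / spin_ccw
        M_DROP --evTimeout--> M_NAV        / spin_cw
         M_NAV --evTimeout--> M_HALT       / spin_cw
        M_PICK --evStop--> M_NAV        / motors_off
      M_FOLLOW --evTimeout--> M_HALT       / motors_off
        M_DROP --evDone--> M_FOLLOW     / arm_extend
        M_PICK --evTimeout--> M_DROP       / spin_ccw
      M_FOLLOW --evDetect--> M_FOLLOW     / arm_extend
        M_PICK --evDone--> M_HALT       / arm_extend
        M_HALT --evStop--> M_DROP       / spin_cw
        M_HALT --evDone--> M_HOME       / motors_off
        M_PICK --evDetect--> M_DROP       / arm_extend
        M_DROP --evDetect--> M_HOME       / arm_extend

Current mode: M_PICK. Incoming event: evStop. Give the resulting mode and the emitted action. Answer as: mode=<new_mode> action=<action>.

mode=M_NAV action=motors_off

current mode = M_PICK; filter table to that mode:
  (M_PICK, evStop) → (M_NAV, motors_off)  ← event matches
  (M_PICK, evTimeout) → (M_DROP, spin_ccw)
  (M_PICK, evDone) → (M_HALT, arm_extend)
  (M_PICK, evDetect) → (M_DROP, arm_extend)
event = evStop selects (M_NAV, motors_off)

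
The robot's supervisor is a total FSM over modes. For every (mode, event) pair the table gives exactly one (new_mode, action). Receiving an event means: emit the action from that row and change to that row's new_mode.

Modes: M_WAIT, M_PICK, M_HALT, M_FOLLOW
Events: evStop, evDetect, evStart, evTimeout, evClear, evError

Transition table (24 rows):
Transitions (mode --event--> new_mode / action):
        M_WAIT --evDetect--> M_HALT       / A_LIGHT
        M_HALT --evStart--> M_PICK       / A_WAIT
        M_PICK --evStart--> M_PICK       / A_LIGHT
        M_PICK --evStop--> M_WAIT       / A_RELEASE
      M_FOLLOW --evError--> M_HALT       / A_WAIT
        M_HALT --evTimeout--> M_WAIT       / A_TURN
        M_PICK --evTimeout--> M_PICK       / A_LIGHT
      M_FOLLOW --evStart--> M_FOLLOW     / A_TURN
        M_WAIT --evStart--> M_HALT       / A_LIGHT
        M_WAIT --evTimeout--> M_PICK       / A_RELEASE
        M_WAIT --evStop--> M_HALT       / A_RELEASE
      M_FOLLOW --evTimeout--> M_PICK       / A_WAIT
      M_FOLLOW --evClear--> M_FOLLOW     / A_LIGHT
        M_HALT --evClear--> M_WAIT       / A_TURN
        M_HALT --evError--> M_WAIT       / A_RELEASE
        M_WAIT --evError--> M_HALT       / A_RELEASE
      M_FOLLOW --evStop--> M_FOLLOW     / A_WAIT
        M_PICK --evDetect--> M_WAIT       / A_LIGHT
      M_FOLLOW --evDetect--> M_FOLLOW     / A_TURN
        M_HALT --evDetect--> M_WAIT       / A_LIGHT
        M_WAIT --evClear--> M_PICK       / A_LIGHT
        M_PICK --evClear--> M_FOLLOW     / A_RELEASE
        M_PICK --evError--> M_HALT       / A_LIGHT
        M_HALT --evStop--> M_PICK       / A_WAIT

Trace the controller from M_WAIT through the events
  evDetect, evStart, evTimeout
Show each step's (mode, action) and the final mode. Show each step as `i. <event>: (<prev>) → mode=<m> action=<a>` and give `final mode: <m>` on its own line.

final mode: M_PICK

1. evDetect: (M_WAIT) → mode=M_HALT action=A_LIGHT
2. evStart: (M_HALT) → mode=M_PICK action=A_WAIT
3. evTimeout: (M_PICK) → mode=M_PICK action=A_LIGHT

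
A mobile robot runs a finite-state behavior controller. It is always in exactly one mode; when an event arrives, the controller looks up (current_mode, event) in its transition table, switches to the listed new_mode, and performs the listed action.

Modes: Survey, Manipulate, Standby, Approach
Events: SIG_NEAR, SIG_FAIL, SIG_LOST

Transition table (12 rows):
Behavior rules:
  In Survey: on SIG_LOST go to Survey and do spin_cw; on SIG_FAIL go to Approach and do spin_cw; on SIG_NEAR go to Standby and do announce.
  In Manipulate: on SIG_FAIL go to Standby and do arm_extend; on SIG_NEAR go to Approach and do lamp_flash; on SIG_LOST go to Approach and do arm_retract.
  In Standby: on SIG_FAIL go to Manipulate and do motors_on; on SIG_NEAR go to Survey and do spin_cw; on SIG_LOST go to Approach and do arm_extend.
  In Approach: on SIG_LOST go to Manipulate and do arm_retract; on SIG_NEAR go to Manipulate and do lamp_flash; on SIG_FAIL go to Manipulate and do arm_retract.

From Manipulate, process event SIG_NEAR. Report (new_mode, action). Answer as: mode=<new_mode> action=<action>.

current mode = Manipulate; filter table to that mode:
  (Manipulate, SIG_FAIL) → (Standby, arm_extend)
  (Manipulate, SIG_NEAR) → (Approach, lamp_flash)  ← event matches
  (Manipulate, SIG_LOST) → (Approach, arm_retract)
event = SIG_NEAR selects (Approach, lamp_flash)

mode=Approach action=lamp_flash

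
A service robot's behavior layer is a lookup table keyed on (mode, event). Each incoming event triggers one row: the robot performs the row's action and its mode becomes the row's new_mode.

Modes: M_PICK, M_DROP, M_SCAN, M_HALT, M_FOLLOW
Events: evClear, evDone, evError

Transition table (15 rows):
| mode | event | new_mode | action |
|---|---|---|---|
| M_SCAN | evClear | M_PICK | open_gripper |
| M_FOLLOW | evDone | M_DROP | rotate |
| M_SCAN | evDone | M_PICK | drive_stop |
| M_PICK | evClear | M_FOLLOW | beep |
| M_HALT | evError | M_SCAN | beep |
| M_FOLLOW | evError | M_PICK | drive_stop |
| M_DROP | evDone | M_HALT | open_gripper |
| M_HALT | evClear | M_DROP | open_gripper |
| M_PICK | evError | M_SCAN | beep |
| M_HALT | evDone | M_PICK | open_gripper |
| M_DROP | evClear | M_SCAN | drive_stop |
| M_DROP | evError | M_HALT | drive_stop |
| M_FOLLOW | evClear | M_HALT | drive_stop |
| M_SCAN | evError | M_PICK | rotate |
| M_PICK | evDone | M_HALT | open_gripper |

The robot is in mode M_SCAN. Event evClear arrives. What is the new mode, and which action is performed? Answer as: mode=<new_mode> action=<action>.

mode=M_PICK action=open_gripper

current mode = M_SCAN; filter table to that mode:
  (M_SCAN, evClear) → (M_PICK, open_gripper)  ← event matches
  (M_SCAN, evDone) → (M_PICK, drive_stop)
  (M_SCAN, evError) → (M_PICK, rotate)
event = evClear selects (M_PICK, open_gripper)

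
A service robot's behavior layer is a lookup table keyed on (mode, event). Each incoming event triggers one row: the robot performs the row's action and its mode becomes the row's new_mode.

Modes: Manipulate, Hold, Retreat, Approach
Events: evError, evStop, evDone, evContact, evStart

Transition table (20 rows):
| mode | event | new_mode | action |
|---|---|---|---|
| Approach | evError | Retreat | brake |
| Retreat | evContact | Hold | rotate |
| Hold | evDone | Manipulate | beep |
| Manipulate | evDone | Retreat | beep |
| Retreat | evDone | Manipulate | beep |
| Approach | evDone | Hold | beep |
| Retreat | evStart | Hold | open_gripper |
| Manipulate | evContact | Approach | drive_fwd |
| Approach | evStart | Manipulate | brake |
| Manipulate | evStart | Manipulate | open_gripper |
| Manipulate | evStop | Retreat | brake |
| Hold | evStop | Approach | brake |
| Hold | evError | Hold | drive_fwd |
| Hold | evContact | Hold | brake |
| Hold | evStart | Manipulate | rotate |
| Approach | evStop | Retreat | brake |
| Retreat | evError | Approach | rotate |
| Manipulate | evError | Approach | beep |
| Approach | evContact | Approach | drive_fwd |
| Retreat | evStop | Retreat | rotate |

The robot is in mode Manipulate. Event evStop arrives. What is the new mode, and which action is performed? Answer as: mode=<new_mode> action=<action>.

mode=Retreat action=brake

current mode = Manipulate; filter table to that mode:
  (Manipulate, evDone) → (Retreat, beep)
  (Manipulate, evContact) → (Approach, drive_fwd)
  (Manipulate, evStart) → (Manipulate, open_gripper)
  (Manipulate, evStop) → (Retreat, brake)  ← event matches
  (Manipulate, evError) → (Approach, beep)
event = evStop selects (Retreat, brake)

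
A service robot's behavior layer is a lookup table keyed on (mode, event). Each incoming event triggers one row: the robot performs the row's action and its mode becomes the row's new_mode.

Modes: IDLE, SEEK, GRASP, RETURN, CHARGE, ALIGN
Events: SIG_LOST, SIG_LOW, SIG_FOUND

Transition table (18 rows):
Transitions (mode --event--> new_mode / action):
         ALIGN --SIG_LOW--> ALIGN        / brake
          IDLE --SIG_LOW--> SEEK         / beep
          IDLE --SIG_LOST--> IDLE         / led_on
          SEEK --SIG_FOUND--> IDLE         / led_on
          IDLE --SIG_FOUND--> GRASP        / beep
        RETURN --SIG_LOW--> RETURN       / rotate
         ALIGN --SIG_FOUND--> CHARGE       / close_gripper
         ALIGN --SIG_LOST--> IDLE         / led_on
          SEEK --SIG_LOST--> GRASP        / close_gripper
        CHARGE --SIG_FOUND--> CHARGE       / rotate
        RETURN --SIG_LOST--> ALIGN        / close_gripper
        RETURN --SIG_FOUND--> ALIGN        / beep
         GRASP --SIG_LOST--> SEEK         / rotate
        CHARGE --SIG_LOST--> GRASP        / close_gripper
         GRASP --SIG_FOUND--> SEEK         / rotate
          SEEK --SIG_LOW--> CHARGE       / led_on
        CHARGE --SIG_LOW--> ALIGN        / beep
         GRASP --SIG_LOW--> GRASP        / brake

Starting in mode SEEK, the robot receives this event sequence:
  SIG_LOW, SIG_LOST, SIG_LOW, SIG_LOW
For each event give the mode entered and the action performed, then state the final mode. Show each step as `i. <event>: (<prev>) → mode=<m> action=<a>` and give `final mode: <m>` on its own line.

1. SIG_LOW: (SEEK) → mode=CHARGE action=led_on
2. SIG_LOST: (CHARGE) → mode=GRASP action=close_gripper
3. SIG_LOW: (GRASP) → mode=GRASP action=brake
4. SIG_LOW: (GRASP) → mode=GRASP action=brake

final mode: GRASP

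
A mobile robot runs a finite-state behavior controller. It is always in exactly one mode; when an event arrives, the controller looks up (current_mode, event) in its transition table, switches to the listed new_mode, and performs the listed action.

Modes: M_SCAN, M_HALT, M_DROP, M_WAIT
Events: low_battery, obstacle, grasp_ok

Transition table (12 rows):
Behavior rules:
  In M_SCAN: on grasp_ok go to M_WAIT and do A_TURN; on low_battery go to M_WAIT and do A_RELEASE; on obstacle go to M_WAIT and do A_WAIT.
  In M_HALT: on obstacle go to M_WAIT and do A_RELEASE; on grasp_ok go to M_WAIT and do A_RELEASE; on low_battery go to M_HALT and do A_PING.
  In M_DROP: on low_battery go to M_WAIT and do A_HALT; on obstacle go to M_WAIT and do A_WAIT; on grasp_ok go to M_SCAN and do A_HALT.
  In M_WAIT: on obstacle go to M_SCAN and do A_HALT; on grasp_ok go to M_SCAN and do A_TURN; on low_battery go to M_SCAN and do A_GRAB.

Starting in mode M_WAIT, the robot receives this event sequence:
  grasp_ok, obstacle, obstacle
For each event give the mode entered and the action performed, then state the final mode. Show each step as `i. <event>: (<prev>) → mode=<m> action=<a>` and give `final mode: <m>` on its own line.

1. grasp_ok: (M_WAIT) → mode=M_SCAN action=A_TURN
2. obstacle: (M_SCAN) → mode=M_WAIT action=A_WAIT
3. obstacle: (M_WAIT) → mode=M_SCAN action=A_HALT

final mode: M_SCAN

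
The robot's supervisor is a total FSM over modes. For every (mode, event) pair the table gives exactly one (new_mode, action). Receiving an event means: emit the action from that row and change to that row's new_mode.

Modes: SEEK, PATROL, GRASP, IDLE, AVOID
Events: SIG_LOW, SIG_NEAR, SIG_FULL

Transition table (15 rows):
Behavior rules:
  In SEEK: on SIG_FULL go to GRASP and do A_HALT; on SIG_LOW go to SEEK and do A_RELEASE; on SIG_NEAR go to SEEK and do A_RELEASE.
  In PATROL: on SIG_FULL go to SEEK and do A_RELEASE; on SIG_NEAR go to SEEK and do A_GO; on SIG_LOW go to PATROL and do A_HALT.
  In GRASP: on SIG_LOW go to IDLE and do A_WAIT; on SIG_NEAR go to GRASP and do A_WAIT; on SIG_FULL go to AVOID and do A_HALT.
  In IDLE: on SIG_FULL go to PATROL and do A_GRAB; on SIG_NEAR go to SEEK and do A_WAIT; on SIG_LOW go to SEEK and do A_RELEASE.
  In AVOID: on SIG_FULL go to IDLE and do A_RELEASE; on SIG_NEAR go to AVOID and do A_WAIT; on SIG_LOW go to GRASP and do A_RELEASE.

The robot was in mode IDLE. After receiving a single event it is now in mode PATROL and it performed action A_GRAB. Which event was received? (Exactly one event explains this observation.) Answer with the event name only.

try SIG_LOW: (IDLE, SIG_LOW) → (SEEK, A_RELEASE)
try SIG_NEAR: (IDLE, SIG_NEAR) → (SEEK, A_WAIT)
try SIG_FULL: (IDLE, SIG_FULL) → (PATROL, A_GRAB)  ← matches

SIG_FULL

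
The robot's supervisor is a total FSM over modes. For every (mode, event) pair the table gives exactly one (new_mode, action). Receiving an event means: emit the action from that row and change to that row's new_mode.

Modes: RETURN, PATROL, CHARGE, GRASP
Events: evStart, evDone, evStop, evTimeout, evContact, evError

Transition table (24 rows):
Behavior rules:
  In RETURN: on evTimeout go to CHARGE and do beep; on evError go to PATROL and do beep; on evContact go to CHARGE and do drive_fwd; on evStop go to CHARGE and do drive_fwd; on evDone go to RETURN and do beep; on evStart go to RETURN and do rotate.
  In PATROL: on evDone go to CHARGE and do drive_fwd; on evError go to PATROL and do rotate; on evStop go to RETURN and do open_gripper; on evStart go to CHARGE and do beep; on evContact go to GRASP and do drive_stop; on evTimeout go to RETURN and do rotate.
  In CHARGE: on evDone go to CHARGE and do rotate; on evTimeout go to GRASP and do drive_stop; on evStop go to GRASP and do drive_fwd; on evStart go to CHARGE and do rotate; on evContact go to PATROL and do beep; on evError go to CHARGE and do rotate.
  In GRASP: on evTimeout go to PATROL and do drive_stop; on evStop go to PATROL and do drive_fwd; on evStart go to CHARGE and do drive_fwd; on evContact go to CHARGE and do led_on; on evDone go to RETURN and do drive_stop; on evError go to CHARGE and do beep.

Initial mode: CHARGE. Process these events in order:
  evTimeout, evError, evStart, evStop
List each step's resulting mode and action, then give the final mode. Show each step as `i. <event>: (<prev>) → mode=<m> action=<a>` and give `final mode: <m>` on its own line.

final mode: GRASP

1. evTimeout: (CHARGE) → mode=GRASP action=drive_stop
2. evError: (GRASP) → mode=CHARGE action=beep
3. evStart: (CHARGE) → mode=CHARGE action=rotate
4. evStop: (CHARGE) → mode=GRASP action=drive_fwd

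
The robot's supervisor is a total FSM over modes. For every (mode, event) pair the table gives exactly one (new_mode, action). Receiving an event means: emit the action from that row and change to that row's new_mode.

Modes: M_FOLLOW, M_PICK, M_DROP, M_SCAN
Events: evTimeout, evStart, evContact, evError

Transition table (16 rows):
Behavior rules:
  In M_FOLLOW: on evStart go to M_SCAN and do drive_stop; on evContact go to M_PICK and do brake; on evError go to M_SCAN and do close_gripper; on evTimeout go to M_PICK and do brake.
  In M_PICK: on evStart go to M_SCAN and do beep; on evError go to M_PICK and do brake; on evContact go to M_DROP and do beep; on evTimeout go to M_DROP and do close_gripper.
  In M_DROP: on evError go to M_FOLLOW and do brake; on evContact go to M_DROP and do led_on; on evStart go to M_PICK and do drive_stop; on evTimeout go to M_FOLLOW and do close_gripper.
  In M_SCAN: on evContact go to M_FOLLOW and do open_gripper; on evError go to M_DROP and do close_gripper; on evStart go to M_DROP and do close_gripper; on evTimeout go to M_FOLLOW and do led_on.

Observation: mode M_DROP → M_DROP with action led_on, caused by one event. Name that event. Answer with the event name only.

evContact

try evTimeout: (M_DROP, evTimeout) → (M_FOLLOW, close_gripper)
try evStart: (M_DROP, evStart) → (M_PICK, drive_stop)
try evContact: (M_DROP, evContact) → (M_DROP, led_on)  ← matches
try evError: (M_DROP, evError) → (M_FOLLOW, brake)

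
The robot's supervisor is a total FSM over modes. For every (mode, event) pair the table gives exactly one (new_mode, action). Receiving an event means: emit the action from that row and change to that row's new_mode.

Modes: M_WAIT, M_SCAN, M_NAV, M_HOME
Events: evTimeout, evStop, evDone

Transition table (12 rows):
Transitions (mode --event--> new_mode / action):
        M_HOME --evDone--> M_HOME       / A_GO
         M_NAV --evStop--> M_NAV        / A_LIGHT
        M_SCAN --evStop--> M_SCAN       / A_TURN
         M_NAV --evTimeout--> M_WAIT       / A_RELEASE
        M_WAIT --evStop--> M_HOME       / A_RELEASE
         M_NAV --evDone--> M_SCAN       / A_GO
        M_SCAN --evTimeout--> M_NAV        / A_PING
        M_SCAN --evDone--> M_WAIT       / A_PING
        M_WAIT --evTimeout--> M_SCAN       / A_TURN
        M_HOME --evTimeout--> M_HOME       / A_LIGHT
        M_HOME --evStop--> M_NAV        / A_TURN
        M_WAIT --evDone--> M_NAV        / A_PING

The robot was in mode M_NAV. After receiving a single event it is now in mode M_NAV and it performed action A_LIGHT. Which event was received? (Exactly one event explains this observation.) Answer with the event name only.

evStop

try evTimeout: (M_NAV, evTimeout) → (M_WAIT, A_RELEASE)
try evStop: (M_NAV, evStop) → (M_NAV, A_LIGHT)  ← matches
try evDone: (M_NAV, evDone) → (M_SCAN, A_GO)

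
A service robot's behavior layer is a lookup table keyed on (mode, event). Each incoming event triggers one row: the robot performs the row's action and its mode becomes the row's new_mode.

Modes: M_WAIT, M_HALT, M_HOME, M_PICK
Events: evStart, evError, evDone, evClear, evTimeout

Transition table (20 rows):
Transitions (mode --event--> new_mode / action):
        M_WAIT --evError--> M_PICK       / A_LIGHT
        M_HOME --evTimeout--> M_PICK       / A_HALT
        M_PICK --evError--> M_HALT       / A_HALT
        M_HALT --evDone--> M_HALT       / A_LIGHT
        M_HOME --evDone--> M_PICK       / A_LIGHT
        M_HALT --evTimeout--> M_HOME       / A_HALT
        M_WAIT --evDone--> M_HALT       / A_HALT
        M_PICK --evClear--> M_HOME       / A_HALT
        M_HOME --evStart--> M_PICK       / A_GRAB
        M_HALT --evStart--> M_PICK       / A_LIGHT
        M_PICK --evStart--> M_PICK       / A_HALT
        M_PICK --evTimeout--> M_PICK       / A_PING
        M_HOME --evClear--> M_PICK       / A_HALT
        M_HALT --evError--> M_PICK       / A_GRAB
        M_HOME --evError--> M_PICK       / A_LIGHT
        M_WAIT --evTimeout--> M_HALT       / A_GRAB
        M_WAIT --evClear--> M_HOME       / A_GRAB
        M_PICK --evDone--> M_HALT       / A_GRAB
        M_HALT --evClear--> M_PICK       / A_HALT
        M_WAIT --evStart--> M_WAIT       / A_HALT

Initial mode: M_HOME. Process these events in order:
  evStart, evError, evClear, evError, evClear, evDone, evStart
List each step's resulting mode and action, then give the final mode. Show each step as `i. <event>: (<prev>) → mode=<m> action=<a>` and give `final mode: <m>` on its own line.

final mode: M_PICK

1. evStart: (M_HOME) → mode=M_PICK action=A_GRAB
2. evError: (M_PICK) → mode=M_HALT action=A_HALT
3. evClear: (M_HALT) → mode=M_PICK action=A_HALT
4. evError: (M_PICK) → mode=M_HALT action=A_HALT
5. evClear: (M_HALT) → mode=M_PICK action=A_HALT
6. evDone: (M_PICK) → mode=M_HALT action=A_GRAB
7. evStart: (M_HALT) → mode=M_PICK action=A_LIGHT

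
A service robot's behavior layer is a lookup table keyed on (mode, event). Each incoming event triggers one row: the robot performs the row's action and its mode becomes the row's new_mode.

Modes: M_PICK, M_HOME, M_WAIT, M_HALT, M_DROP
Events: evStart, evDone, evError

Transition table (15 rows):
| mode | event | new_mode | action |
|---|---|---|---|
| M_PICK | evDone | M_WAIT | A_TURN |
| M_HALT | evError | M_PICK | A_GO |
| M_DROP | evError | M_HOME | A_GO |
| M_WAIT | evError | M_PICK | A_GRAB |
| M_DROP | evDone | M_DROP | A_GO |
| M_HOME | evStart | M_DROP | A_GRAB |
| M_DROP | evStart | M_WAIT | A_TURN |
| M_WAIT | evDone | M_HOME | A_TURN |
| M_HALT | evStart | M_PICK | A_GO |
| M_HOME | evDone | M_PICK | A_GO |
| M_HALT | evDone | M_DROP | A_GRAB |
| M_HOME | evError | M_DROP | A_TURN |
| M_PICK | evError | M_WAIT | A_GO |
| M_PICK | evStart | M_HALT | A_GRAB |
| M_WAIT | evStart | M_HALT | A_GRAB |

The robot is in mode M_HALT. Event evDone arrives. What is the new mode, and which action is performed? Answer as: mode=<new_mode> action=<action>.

mode=M_DROP action=A_GRAB

current mode = M_HALT; filter table to that mode:
  (M_HALT, evError) → (M_PICK, A_GO)
  (M_HALT, evStart) → (M_PICK, A_GO)
  (M_HALT, evDone) → (M_DROP, A_GRAB)  ← event matches
event = evDone selects (M_DROP, A_GRAB)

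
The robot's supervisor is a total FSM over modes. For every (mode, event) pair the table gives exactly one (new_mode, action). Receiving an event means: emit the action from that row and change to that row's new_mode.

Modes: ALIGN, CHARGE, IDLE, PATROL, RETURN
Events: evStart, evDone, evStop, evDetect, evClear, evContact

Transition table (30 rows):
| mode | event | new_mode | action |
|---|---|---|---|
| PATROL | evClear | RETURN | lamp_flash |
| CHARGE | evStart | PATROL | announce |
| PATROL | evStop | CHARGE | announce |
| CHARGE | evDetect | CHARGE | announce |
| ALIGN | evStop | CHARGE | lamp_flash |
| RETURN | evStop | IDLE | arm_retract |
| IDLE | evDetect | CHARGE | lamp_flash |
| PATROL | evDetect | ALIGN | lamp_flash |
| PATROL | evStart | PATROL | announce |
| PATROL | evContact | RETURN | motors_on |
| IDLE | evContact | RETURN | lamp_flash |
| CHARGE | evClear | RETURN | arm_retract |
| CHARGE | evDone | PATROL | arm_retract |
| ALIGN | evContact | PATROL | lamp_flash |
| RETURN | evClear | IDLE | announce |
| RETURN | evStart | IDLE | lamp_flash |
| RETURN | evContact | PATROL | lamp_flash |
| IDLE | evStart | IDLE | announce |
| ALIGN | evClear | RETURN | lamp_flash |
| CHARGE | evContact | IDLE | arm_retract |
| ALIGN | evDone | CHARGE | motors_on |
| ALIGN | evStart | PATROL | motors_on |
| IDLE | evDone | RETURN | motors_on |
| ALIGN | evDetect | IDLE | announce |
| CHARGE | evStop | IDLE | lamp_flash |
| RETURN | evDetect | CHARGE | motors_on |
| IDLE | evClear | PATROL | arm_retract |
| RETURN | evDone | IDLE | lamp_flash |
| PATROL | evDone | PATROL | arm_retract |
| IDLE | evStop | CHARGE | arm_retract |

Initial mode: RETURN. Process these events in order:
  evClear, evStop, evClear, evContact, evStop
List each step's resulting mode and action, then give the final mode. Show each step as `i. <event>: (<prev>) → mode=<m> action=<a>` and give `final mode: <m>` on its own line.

final mode: CHARGE

1. evClear: (RETURN) → mode=IDLE action=announce
2. evStop: (IDLE) → mode=CHARGE action=arm_retract
3. evClear: (CHARGE) → mode=RETURN action=arm_retract
4. evContact: (RETURN) → mode=PATROL action=lamp_flash
5. evStop: (PATROL) → mode=CHARGE action=announce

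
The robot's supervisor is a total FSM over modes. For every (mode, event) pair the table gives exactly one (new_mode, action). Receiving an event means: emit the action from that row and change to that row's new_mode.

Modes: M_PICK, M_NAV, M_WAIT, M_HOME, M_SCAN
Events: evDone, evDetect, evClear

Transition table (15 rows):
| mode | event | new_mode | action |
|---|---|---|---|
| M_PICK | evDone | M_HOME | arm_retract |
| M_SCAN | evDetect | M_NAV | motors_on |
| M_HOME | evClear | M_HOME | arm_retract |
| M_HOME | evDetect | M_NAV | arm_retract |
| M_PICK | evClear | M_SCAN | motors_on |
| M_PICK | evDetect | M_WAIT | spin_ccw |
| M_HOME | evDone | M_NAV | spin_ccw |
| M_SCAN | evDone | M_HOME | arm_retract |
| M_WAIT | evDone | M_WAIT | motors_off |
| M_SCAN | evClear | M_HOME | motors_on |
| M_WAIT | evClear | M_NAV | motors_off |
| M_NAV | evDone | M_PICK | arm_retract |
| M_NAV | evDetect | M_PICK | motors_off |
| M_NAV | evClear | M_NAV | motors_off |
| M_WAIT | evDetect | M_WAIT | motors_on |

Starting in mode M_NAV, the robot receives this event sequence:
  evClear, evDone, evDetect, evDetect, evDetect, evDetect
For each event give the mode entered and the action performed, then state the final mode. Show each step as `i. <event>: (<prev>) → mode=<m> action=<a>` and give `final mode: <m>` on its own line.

1. evClear: (M_NAV) → mode=M_NAV action=motors_off
2. evDone: (M_NAV) → mode=M_PICK action=arm_retract
3. evDetect: (M_PICK) → mode=M_WAIT action=spin_ccw
4. evDetect: (M_WAIT) → mode=M_WAIT action=motors_on
5. evDetect: (M_WAIT) → mode=M_WAIT action=motors_on
6. evDetect: (M_WAIT) → mode=M_WAIT action=motors_on

final mode: M_WAIT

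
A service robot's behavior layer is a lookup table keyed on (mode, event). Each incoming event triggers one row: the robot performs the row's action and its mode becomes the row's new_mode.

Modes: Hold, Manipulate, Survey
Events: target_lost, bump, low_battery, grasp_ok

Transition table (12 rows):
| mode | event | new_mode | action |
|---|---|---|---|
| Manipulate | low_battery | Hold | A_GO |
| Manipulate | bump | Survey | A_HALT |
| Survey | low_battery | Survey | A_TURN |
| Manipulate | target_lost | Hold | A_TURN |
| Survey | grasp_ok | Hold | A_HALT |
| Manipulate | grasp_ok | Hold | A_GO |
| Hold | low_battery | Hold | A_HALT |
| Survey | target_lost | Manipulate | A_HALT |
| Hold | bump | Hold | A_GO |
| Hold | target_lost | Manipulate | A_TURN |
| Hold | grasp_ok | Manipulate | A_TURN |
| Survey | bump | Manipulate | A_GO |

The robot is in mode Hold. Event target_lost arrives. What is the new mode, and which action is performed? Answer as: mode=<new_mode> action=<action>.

current mode = Hold; filter table to that mode:
  (Hold, low_battery) → (Hold, A_HALT)
  (Hold, bump) → (Hold, A_GO)
  (Hold, target_lost) → (Manipulate, A_TURN)  ← event matches
  (Hold, grasp_ok) → (Manipulate, A_TURN)
event = target_lost selects (Manipulate, A_TURN)

mode=Manipulate action=A_TURN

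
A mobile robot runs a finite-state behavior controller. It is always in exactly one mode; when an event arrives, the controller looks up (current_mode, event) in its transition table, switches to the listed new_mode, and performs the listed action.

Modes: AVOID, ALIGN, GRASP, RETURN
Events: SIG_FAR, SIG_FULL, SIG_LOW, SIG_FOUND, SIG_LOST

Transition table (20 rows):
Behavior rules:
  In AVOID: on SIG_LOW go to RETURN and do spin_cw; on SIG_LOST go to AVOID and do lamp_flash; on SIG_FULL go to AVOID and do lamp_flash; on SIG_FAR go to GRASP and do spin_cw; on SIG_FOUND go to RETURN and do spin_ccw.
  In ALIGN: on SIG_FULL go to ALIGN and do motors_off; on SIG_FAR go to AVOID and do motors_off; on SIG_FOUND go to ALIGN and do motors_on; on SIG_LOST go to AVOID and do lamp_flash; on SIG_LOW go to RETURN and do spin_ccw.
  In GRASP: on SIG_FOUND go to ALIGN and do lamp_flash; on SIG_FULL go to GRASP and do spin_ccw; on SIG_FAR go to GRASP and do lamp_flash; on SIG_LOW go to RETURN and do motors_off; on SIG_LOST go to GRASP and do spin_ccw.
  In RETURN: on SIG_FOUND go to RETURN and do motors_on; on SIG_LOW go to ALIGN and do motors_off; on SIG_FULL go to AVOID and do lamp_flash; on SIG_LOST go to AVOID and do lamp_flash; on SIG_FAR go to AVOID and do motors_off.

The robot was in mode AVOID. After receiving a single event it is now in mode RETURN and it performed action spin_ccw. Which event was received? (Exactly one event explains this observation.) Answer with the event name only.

try SIG_FAR: (AVOID, SIG_FAR) → (GRASP, spin_cw)
try SIG_FULL: (AVOID, SIG_FULL) → (AVOID, lamp_flash)
try SIG_LOW: (AVOID, SIG_LOW) → (RETURN, spin_cw)
try SIG_FOUND: (AVOID, SIG_FOUND) → (RETURN, spin_ccw)  ← matches
try SIG_LOST: (AVOID, SIG_LOST) → (AVOID, lamp_flash)

SIG_FOUND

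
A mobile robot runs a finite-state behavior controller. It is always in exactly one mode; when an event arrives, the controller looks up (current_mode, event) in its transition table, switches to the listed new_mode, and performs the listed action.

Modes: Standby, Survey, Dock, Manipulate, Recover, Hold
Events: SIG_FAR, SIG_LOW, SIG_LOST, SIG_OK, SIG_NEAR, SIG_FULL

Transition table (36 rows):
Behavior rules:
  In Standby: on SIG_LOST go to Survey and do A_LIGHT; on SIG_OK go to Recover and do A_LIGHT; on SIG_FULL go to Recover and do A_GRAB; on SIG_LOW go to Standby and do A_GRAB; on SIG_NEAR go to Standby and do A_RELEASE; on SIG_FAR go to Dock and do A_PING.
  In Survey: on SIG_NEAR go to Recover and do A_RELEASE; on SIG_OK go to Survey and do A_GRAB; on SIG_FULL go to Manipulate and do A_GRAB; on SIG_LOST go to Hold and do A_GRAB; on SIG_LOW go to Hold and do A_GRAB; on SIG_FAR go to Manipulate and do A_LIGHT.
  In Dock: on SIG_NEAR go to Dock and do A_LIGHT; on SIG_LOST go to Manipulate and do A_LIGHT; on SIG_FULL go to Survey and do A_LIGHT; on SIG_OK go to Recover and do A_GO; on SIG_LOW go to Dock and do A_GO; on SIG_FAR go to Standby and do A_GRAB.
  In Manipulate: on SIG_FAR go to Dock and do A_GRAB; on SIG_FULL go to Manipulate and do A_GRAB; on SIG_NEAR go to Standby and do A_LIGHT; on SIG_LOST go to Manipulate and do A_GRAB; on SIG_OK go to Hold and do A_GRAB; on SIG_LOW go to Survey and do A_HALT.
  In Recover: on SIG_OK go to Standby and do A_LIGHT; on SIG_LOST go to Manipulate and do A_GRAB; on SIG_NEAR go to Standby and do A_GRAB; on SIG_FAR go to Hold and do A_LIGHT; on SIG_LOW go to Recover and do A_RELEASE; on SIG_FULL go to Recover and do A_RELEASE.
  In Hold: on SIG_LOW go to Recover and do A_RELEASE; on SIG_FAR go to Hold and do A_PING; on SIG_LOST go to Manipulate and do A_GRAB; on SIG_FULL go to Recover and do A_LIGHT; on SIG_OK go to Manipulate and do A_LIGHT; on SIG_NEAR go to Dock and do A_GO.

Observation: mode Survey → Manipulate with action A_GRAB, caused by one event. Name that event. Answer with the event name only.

SIG_FULL

try SIG_FAR: (Survey, SIG_FAR) → (Manipulate, A_LIGHT)
try SIG_LOW: (Survey, SIG_LOW) → (Hold, A_GRAB)
try SIG_LOST: (Survey, SIG_LOST) → (Hold, A_GRAB)
try SIG_OK: (Survey, SIG_OK) → (Survey, A_GRAB)
try SIG_NEAR: (Survey, SIG_NEAR) → (Recover, A_RELEASE)
try SIG_FULL: (Survey, SIG_FULL) → (Manipulate, A_GRAB)  ← matches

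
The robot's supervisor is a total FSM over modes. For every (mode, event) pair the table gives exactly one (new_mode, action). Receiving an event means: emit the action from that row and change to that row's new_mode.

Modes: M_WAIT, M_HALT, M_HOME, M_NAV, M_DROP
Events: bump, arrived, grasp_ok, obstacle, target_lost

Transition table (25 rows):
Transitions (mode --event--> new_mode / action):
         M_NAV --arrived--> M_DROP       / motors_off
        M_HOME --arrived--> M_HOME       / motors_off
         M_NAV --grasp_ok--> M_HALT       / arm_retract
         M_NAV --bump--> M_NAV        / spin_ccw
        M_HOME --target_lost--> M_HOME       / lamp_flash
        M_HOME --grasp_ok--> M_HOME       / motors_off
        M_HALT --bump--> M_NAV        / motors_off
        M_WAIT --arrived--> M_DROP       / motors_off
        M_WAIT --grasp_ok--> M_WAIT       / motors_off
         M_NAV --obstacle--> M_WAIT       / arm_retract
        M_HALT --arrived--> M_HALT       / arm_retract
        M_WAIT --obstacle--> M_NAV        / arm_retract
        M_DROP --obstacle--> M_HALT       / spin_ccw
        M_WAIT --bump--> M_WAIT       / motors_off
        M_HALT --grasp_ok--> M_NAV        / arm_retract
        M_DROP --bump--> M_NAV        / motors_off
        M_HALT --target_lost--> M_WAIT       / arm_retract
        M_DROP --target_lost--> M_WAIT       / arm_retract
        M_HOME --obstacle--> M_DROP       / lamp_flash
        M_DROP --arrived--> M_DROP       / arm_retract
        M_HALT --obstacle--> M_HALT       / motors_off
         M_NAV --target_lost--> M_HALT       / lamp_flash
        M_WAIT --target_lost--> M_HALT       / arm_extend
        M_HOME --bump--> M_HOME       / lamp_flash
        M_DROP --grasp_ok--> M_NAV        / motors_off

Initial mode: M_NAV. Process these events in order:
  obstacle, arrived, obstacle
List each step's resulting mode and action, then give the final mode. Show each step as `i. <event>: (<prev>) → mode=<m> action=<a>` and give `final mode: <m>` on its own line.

1. obstacle: (M_NAV) → mode=M_WAIT action=arm_retract
2. arrived: (M_WAIT) → mode=M_DROP action=motors_off
3. obstacle: (M_DROP) → mode=M_HALT action=spin_ccw

final mode: M_HALT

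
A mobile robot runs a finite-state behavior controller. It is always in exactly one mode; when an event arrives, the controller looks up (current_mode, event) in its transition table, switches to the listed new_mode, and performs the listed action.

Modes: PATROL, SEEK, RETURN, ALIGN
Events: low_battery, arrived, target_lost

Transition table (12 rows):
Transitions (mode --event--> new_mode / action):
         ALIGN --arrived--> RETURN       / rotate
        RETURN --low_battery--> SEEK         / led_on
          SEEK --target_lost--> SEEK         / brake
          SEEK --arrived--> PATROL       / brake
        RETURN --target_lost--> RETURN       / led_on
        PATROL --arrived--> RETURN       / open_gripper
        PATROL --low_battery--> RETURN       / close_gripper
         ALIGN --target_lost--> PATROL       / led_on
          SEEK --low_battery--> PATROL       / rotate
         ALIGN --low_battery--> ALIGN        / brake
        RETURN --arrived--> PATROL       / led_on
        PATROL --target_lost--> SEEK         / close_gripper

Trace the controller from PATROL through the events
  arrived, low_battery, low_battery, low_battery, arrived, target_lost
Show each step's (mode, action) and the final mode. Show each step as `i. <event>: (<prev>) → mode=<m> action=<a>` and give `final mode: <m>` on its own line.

final mode: SEEK

1. arrived: (PATROL) → mode=RETURN action=open_gripper
2. low_battery: (RETURN) → mode=SEEK action=led_on
3. low_battery: (SEEK) → mode=PATROL action=rotate
4. low_battery: (PATROL) → mode=RETURN action=close_gripper
5. arrived: (RETURN) → mode=PATROL action=led_on
6. target_lost: (PATROL) → mode=SEEK action=close_gripper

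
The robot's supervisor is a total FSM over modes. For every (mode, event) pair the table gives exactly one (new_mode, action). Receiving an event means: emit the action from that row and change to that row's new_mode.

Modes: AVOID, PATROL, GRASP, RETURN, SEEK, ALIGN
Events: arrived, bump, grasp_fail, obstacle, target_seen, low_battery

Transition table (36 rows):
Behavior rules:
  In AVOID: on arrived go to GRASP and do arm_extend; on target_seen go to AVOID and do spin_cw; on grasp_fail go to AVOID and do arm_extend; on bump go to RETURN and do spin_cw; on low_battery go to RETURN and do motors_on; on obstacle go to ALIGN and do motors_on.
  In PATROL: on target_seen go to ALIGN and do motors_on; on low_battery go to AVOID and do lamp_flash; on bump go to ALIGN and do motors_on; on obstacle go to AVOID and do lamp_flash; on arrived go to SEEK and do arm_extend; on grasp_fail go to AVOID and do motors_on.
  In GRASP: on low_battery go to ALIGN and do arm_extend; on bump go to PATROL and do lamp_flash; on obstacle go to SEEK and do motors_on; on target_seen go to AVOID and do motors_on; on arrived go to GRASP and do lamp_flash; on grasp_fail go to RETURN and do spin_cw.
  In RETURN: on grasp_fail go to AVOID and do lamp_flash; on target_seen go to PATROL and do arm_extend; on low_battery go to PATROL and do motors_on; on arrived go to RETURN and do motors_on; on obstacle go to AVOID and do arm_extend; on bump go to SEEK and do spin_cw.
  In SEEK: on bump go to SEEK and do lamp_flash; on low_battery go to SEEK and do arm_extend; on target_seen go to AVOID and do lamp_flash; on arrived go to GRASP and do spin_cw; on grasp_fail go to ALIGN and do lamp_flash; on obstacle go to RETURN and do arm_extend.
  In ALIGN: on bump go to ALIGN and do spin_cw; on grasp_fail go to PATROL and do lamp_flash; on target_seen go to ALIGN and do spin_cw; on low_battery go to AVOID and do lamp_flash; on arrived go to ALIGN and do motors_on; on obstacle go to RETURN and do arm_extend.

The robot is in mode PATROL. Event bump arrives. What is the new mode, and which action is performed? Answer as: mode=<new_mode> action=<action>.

current mode = PATROL; filter table to that mode:
  (PATROL, target_seen) → (ALIGN, motors_on)
  (PATROL, low_battery) → (AVOID, lamp_flash)
  (PATROL, bump) → (ALIGN, motors_on)  ← event matches
  (PATROL, obstacle) → (AVOID, lamp_flash)
  (PATROL, arrived) → (SEEK, arm_extend)
  (PATROL, grasp_fail) → (AVOID, motors_on)
event = bump selects (ALIGN, motors_on)

mode=ALIGN action=motors_on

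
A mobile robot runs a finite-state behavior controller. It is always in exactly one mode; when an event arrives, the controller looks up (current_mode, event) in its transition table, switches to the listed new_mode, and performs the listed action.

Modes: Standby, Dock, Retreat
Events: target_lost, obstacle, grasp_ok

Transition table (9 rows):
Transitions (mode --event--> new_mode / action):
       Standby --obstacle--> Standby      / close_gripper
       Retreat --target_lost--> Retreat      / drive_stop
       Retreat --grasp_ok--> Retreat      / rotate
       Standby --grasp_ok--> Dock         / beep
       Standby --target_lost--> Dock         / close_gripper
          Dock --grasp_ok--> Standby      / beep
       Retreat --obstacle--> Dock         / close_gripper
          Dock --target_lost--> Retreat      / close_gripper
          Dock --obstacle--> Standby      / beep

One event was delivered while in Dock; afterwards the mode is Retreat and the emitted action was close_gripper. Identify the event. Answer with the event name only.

target_lost

try target_lost: (Dock, target_lost) → (Retreat, close_gripper)  ← matches
try obstacle: (Dock, obstacle) → (Standby, beep)
try grasp_ok: (Dock, grasp_ok) → (Standby, beep)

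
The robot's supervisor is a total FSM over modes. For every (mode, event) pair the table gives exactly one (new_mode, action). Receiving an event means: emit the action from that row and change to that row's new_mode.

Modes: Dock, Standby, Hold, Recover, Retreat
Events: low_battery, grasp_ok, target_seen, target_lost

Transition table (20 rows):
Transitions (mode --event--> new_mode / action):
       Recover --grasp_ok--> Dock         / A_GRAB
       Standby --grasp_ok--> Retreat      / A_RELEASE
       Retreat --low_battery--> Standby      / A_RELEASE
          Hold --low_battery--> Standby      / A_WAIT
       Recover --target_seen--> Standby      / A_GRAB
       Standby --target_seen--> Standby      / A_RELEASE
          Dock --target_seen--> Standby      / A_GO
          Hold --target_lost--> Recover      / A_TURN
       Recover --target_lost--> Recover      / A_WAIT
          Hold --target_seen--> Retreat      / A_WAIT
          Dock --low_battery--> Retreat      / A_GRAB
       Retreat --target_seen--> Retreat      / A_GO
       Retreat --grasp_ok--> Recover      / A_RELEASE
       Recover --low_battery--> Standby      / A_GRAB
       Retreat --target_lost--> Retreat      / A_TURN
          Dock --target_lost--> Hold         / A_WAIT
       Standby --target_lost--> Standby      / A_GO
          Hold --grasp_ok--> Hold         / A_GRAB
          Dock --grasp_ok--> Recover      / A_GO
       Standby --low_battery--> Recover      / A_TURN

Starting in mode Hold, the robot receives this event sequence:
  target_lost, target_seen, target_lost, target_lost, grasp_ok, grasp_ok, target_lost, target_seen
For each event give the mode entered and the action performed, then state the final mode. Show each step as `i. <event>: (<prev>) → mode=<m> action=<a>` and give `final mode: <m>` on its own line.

final mode: Standby

1. target_lost: (Hold) → mode=Recover action=A_TURN
2. target_seen: (Recover) → mode=Standby action=A_GRAB
3. target_lost: (Standby) → mode=Standby action=A_GO
4. target_lost: (Standby) → mode=Standby action=A_GO
5. grasp_ok: (Standby) → mode=Retreat action=A_RELEASE
6. grasp_ok: (Retreat) → mode=Recover action=A_RELEASE
7. target_lost: (Recover) → mode=Recover action=A_WAIT
8. target_seen: (Recover) → mode=Standby action=A_GRAB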